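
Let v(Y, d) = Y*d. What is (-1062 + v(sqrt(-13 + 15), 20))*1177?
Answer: -1249974 + 23540*sqrt(2) ≈ -1.2167e+6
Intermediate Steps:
(-1062 + v(sqrt(-13 + 15), 20))*1177 = (-1062 + sqrt(-13 + 15)*20)*1177 = (-1062 + sqrt(2)*20)*1177 = (-1062 + 20*sqrt(2))*1177 = -1249974 + 23540*sqrt(2)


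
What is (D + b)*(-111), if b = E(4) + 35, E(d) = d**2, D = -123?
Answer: 7992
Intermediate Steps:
b = 51 (b = 4**2 + 35 = 16 + 35 = 51)
(D + b)*(-111) = (-123 + 51)*(-111) = -72*(-111) = 7992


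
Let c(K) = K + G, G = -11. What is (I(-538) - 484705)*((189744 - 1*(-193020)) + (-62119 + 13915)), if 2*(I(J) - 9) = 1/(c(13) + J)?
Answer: -10864712902830/67 ≈ -1.6216e+11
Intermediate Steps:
c(K) = -11 + K (c(K) = K - 11 = -11 + K)
I(J) = 9 + 1/(2*(2 + J)) (I(J) = 9 + 1/(2*((-11 + 13) + J)) = 9 + 1/(2*(2 + J)))
(I(-538) - 484705)*((189744 - 1*(-193020)) + (-62119 + 13915)) = ((37 + 18*(-538))/(2*(2 - 538)) - 484705)*((189744 - 1*(-193020)) + (-62119 + 13915)) = ((½)*(37 - 9684)/(-536) - 484705)*((189744 + 193020) - 48204) = ((½)*(-1/536)*(-9647) - 484705)*(382764 - 48204) = (9647/1072 - 484705)*334560 = -519594113/1072*334560 = -10864712902830/67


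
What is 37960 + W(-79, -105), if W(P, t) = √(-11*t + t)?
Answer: 37960 + 5*√42 ≈ 37992.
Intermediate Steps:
W(P, t) = √10*√(-t) (W(P, t) = √(-10*t) = √10*√(-t))
37960 + W(-79, -105) = 37960 + √10*√(-1*(-105)) = 37960 + √10*√105 = 37960 + 5*√42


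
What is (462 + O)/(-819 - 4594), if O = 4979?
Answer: -5441/5413 ≈ -1.0052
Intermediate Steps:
(462 + O)/(-819 - 4594) = (462 + 4979)/(-819 - 4594) = 5441/(-5413) = 5441*(-1/5413) = -5441/5413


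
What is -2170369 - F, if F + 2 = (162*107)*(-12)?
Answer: -1962359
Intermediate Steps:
F = -208010 (F = -2 + (162*107)*(-12) = -2 + 17334*(-12) = -2 - 208008 = -208010)
-2170369 - F = -2170369 - 1*(-208010) = -2170369 + 208010 = -1962359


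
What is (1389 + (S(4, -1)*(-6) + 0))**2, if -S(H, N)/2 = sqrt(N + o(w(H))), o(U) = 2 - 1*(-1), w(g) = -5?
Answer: 1929609 + 33336*sqrt(2) ≈ 1.9768e+6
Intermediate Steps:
o(U) = 3 (o(U) = 2 + 1 = 3)
S(H, N) = -2*sqrt(3 + N) (S(H, N) = -2*sqrt(N + 3) = -2*sqrt(3 + N))
(1389 + (S(4, -1)*(-6) + 0))**2 = (1389 + (-2*sqrt(3 - 1)*(-6) + 0))**2 = (1389 + (-2*sqrt(2)*(-6) + 0))**2 = (1389 + (12*sqrt(2) + 0))**2 = (1389 + 12*sqrt(2))**2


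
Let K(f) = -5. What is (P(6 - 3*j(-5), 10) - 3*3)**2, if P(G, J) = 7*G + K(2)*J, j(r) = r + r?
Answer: 37249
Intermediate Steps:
j(r) = 2*r
P(G, J) = -5*J + 7*G (P(G, J) = 7*G - 5*J = -5*J + 7*G)
(P(6 - 3*j(-5), 10) - 3*3)**2 = ((-5*10 + 7*(6 - 6*(-5))) - 3*3)**2 = ((-50 + 7*(6 - 3*(-10))) - 3*3)**2 = ((-50 + 7*(6 + 30)) - 9)**2 = ((-50 + 7*36) - 9)**2 = ((-50 + 252) - 9)**2 = (202 - 9)**2 = 193**2 = 37249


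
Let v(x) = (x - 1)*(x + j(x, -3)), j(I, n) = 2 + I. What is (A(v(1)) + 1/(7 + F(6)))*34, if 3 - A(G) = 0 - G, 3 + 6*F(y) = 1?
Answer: 1071/10 ≈ 107.10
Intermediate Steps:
F(y) = -⅓ (F(y) = -½ + (⅙)*1 = -½ + ⅙ = -⅓)
v(x) = (-1 + x)*(2 + 2*x) (v(x) = (x - 1)*(x + (2 + x)) = (-1 + x)*(2 + 2*x))
A(G) = 3 + G (A(G) = 3 - (0 - G) = 3 - (-1)*G = 3 + G)
(A(v(1)) + 1/(7 + F(6)))*34 = ((3 + (-2 + 2*1²)) + 1/(7 - ⅓))*34 = ((3 + (-2 + 2*1)) + 1/(20/3))*34 = ((3 + (-2 + 2)) + 3/20)*34 = ((3 + 0) + 3/20)*34 = (3 + 3/20)*34 = (63/20)*34 = 1071/10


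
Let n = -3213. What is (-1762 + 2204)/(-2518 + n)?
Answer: -442/5731 ≈ -0.077124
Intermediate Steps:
(-1762 + 2204)/(-2518 + n) = (-1762 + 2204)/(-2518 - 3213) = 442/(-5731) = 442*(-1/5731) = -442/5731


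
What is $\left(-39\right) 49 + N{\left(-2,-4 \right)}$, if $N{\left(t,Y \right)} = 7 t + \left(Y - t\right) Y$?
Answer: $-1917$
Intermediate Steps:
$N{\left(t,Y \right)} = 7 t + Y \left(Y - t\right)$
$\left(-39\right) 49 + N{\left(-2,-4 \right)} = \left(-39\right) 49 + \left(\left(-4\right)^{2} + 7 \left(-2\right) - \left(-4\right) \left(-2\right)\right) = -1911 - 6 = -1917$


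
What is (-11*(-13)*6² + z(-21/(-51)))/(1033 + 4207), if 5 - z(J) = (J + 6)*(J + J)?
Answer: 1487691/1514360 ≈ 0.98239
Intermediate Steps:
z(J) = 5 - 2*J*(6 + J) (z(J) = 5 - (J + 6)*(J + J) = 5 - (6 + J)*2*J = 5 - 2*J*(6 + J))
(-11*(-13)*6² + z(-21/(-51)))/(1033 + 4207) = (-11*(-13)*6² + (5 - (-252)/(-51) - 2*(-21/(-51))²))/(1033 + 4207) = (143*36 + (5 - (-252)*(-1)/51 - 2*(-21*(-1/51))²))/5240 = (5148 + (5 - 12*7/17 - 2*(7/17)²))*(1/5240) = (5148 + (5 - 84/17 - 2*49/289))*(1/5240) = (5148 + (5 - 84/17 - 98/289))*(1/5240) = (5148 - 81/289)*(1/5240) = (1487691/289)*(1/5240) = 1487691/1514360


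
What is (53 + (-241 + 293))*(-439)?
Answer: -46095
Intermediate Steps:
(53 + (-241 + 293))*(-439) = (53 + 52)*(-439) = 105*(-439) = -46095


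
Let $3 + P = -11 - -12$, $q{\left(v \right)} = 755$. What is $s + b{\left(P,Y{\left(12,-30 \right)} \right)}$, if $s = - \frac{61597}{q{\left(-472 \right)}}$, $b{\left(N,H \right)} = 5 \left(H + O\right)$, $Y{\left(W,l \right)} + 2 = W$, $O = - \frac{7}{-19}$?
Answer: $- \frac{426668}{14345} \approx -29.743$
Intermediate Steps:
$O = \frac{7}{19}$ ($O = \left(-7\right) \left(- \frac{1}{19}\right) = \frac{7}{19} \approx 0.36842$)
$Y{\left(W,l \right)} = -2 + W$
$P = -2$ ($P = -3 - -1 = -3 + \left(-11 + 12\right) = -3 + 1 = -2$)
$b{\left(N,H \right)} = \frac{35}{19} + 5 H$ ($b{\left(N,H \right)} = 5 \left(H + \frac{7}{19}\right) = 5 \left(\frac{7}{19} + H\right) = \frac{35}{19} + 5 H$)
$s = - \frac{61597}{755} \approx -81.585$
$s + b{\left(P,Y{\left(12,-30 \right)} \right)} = - \frac{61597}{755} + \left(\frac{35}{19} + 5 \left(-2 + 12\right)\right) = - \frac{61597}{755} + \left(\frac{35}{19} + 5 \cdot 10\right) = - \frac{61597}{755} + \left(\frac{35}{19} + 50\right) = - \frac{61597}{755} + \frac{985}{19} = - \frac{426668}{14345}$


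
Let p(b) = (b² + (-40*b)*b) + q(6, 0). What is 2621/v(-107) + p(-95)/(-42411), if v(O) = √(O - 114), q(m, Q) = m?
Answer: 117323/14137 - 2621*I*√221/221 ≈ 8.299 - 176.31*I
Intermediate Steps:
v(O) = √(-114 + O)
p(b) = 6 - 39*b² (p(b) = (b² + (-40*b)*b) + 6 = (b² - 40*b²) + 6 = -39*b² + 6 = 6 - 39*b²)
2621/v(-107) + p(-95)/(-42411) = 2621/(√(-114 - 107)) + (6 - 39*(-95)²)/(-42411) = 2621/(√(-221)) + (6 - 39*9025)*(-1/42411) = 2621/((I*√221)) + (6 - 351975)*(-1/42411) = 2621*(-I*√221/221) - 351969*(-1/42411) = -2621*I*√221/221 + 117323/14137 = 117323/14137 - 2621*I*√221/221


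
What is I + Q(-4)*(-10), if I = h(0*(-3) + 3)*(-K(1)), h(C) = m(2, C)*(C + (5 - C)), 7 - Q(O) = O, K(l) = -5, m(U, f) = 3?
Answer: -35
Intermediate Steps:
Q(O) = 7 - O
h(C) = 15 (h(C) = 3*(C + (5 - C)) = 3*5 = 15)
I = 75 (I = 15*(-1*(-5)) = 15*5 = 75)
I + Q(-4)*(-10) = 75 + (7 - 1*(-4))*(-10) = 75 + (7 + 4)*(-10) = 75 + 11*(-10) = 75 - 110 = -35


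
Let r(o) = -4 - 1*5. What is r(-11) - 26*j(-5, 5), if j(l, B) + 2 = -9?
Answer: 277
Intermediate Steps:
j(l, B) = -11 (j(l, B) = -2 - 9 = -11)
r(o) = -9 (r(o) = -4 - 5 = -9)
r(-11) - 26*j(-5, 5) = -9 - 26*(-11) = -9 + 286 = 277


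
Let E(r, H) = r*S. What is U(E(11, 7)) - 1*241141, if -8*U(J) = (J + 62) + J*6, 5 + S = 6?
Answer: -1929267/8 ≈ -2.4116e+5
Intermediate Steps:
S = 1 (S = -5 + 6 = 1)
E(r, H) = r (E(r, H) = r*1 = r)
U(J) = -31/4 - 7*J/8 (U(J) = -((J + 62) + J*6)/8 = -((62 + J) + 6*J)/8 = -(62 + 7*J)/8 = -31/4 - 7*J/8)
U(E(11, 7)) - 1*241141 = (-31/4 - 7/8*11) - 1*241141 = (-31/4 - 77/8) - 241141 = -139/8 - 241141 = -1929267/8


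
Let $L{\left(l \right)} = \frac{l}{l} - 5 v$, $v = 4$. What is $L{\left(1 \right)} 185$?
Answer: $-3515$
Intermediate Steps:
$L{\left(l \right)} = -19$ ($L{\left(l \right)} = \frac{l}{l} - 20 = 1 - 20 = -19$)
$L{\left(1 \right)} 185 = \left(-19\right) 185 = -3515$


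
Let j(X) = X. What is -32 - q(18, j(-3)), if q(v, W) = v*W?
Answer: 22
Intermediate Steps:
q(v, W) = W*v
-32 - q(18, j(-3)) = -32 - (-3)*18 = -32 - 1*(-54) = -32 + 54 = 22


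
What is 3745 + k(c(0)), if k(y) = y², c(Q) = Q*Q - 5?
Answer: 3770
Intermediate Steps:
c(Q) = -5 + Q² (c(Q) = Q² - 5 = -5 + Q²)
3745 + k(c(0)) = 3745 + (-5 + 0²)² = 3745 + (-5 + 0)² = 3745 + (-5)² = 3745 + 25 = 3770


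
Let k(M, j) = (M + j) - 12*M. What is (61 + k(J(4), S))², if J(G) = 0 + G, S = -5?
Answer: 144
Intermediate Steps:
J(G) = G
k(M, j) = j - 11*M
(61 + k(J(4), S))² = (61 + (-5 - 11*4))² = (61 + (-5 - 44))² = (61 - 49)² = 12² = 144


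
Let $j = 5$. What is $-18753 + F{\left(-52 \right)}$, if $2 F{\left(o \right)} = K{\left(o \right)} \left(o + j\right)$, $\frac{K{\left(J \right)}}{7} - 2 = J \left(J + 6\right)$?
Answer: $-412566$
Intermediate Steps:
$K{\left(J \right)} = 14 + 7 J \left(6 + J\right)$ ($K{\left(J \right)} = 14 + 7 J \left(J + 6\right) = 14 + 7 J \left(6 + J\right)$)
$F{\left(o \right)} = \frac{\left(5 + o\right) \left(14 + 7 o^{2} + 42 o\right)}{2}$ ($F{\left(o \right)} = \frac{\left(14 + 7 o^{2} + 42 o\right) \left(o + 5\right)}{2} = \frac{\left(14 + 7 o^{2} + 42 o\right) \left(5 + o\right)}{2} = \frac{\left(5 + o\right) \left(14 + 7 o^{2} + 42 o\right)}{2}$)
$-18753 + F{\left(-52 \right)} = -18753 + \frac{7 \left(5 - 52\right) \left(2 + \left(-52\right)^{2} + 6 \left(-52\right)\right)}{2} = -18753 + \frac{7}{2} \left(-47\right) \left(2 + 2704 - 312\right) = -18753 + \frac{7}{2} \left(-47\right) 2394 = -18753 - 393813 = -412566$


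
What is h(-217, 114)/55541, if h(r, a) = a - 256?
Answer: -142/55541 ≈ -0.0025567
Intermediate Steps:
h(r, a) = -256 + a
h(-217, 114)/55541 = (-256 + 114)/55541 = -142*1/55541 = -142/55541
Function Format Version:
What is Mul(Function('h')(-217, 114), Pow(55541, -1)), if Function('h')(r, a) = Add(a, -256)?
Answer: Rational(-142, 55541) ≈ -0.0025567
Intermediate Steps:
Function('h')(r, a) = Add(-256, a)
Mul(Function('h')(-217, 114), Pow(55541, -1)) = Mul(Add(-256, 114), Pow(55541, -1)) = Mul(-142, Rational(1, 55541)) = Rational(-142, 55541)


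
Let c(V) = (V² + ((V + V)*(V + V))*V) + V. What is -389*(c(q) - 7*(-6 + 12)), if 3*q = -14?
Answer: 4531072/27 ≈ 1.6782e+5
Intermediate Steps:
q = -14/3 (q = (⅓)*(-14) = -14/3 ≈ -4.6667)
c(V) = V + V² + 4*V³ (c(V) = (V² + ((2*V)*(2*V))*V) + V = (V² + (4*V²)*V) + V = (V² + 4*V³) + V = V + V² + 4*V³)
-389*(c(q) - 7*(-6 + 12)) = -389*(-14*(1 - 14/3 + 4*(-14/3)²)/3 - 7*(-6 + 12)) = -389*(-14*(1 - 14/3 + 4*(196/9))/3 - 7*6) = -389*(-14*(1 - 14/3 + 784/9)/3 - 42) = -389*(-14/3*751/9 - 42) = -389*(-10514/27 - 42) = -389*(-11648/27) = 4531072/27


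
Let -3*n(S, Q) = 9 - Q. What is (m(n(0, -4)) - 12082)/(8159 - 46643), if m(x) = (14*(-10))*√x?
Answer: 6041/19242 + 35*I*√39/28863 ≈ 0.31395 + 0.0075728*I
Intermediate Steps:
n(S, Q) = -3 + Q/3 (n(S, Q) = -(9 - Q)/3 = -3 + Q/3)
m(x) = -140*√x
(m(n(0, -4)) - 12082)/(8159 - 46643) = (-140*√(-3 + (⅓)*(-4)) - 12082)/(8159 - 46643) = (-140*√(-3 - 4/3) - 12082)/(-38484) = (-140*I*√39/3 - 12082)*(-1/38484) = (-12082 - 140*I*√39/3)*(-1/38484) = 6041/19242 + 35*I*√39/28863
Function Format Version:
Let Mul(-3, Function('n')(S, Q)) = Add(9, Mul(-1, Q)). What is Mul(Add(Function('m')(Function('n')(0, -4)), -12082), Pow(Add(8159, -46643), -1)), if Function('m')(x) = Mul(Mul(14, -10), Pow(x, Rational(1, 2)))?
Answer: Add(Rational(6041, 19242), Mul(Rational(35, 28863), I, Pow(39, Rational(1, 2)))) ≈ Add(0.31395, Mul(0.0075728, I))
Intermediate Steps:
Function('n')(S, Q) = Add(-3, Mul(Rational(1, 3), Q)) (Function('n')(S, Q) = Mul(Rational(-1, 3), Add(9, Mul(-1, Q))) = Add(-3, Mul(Rational(1, 3), Q)))
Function('m')(x) = Mul(-140, Pow(x, Rational(1, 2)))
Mul(Add(Function('m')(Function('n')(0, -4)), -12082), Pow(Add(8159, -46643), -1)) = Mul(Add(Mul(-140, Pow(Add(-3, Mul(Rational(1, 3), -4)), Rational(1, 2))), -12082), Pow(Add(8159, -46643), -1)) = Mul(Add(Mul(-140, Pow(Add(-3, Rational(-4, 3)), Rational(1, 2))), -12082), Pow(-38484, -1)) = Mul(Add(Mul(-140, Pow(Rational(-13, 3), Rational(1, 2))), -12082), Rational(-1, 38484)) = Mul(Add(Mul(-140, Mul(Rational(1, 3), I, Pow(39, Rational(1, 2)))), -12082), Rational(-1, 38484)) = Mul(Add(Mul(Rational(-140, 3), I, Pow(39, Rational(1, 2))), -12082), Rational(-1, 38484)) = Mul(Add(-12082, Mul(Rational(-140, 3), I, Pow(39, Rational(1, 2)))), Rational(-1, 38484)) = Add(Rational(6041, 19242), Mul(Rational(35, 28863), I, Pow(39, Rational(1, 2))))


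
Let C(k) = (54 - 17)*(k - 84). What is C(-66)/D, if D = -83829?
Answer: 1850/27943 ≈ 0.066206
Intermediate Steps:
C(k) = -3108 + 37*k (C(k) = 37*(-84 + k) = -3108 + 37*k)
C(-66)/D = (-3108 + 37*(-66))/(-83829) = (-3108 - 2442)*(-1/83829) = -5550*(-1/83829) = 1850/27943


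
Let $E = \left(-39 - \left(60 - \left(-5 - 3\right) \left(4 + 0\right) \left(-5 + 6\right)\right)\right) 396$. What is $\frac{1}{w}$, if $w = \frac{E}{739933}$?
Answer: $- \frac{739933}{51876} \approx -14.263$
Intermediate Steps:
$E = -51876$ ($E = \left(-39 - \left(60 - \left(-8\right) 4 \cdot 1\right)\right) 396 = \left(-39 - 92\right) 396 = \left(-131\right) 396 = -51876$)
$w = - \frac{51876}{739933} \approx -0.070109$
$\frac{1}{w} = \frac{1}{- \frac{51876}{739933}} = - \frac{739933}{51876}$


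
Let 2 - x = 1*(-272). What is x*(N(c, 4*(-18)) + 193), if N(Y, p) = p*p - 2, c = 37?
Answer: 1472750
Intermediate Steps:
N(Y, p) = -2 + p**2 (N(Y, p) = p**2 - 2 = -2 + p**2)
x = 274 (x = 2 - (-272) = 2 - 1*(-272) = 2 + 272 = 274)
x*(N(c, 4*(-18)) + 193) = 274*((-2 + (4*(-18))**2) + 193) = 274*((-2 + (-72)**2) + 193) = 274*((-2 + 5184) + 193) = 274*(5182 + 193) = 274*5375 = 1472750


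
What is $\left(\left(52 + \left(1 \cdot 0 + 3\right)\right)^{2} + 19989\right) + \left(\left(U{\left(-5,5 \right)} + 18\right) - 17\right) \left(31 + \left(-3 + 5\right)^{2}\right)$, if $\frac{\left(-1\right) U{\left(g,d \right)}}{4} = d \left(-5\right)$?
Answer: $26549$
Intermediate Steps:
$U{\left(g,d \right)} = 20 d$ ($U{\left(g,d \right)} = - 4 d \left(-5\right) = - 4 \left(- 5 d\right) = 20 d$)
$\left(\left(52 + \left(1 \cdot 0 + 3\right)\right)^{2} + 19989\right) + \left(\left(U{\left(-5,5 \right)} + 18\right) - 17\right) \left(31 + \left(-3 + 5\right)^{2}\right) = \left(\left(52 + \left(1 \cdot 0 + 3\right)\right)^{2} + 19989\right) + \left(\left(20 \cdot 5 + 18\right) - 17\right) \left(31 + \left(-3 + 5\right)^{2}\right) = \left(\left(52 + \left(0 + 3\right)\right)^{2} + 19989\right) + \left(\left(100 + 18\right) - 17\right) \left(31 + 2^{2}\right) = \left(\left(52 + 3\right)^{2} + 19989\right) + \left(118 - 17\right) \left(31 + 4\right) = \left(55^{2} + 19989\right) + 101 \cdot 35 = \left(3025 + 19989\right) + 3535 = 23014 + 3535 = 26549$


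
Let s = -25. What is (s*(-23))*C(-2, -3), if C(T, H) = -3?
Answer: -1725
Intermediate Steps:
(s*(-23))*C(-2, -3) = -25*(-23)*(-3) = 575*(-3) = -1725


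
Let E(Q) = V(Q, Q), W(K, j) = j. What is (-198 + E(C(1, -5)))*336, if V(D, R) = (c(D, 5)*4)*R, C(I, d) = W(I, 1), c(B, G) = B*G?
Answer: -59808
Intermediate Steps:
C(I, d) = 1
V(D, R) = 20*D*R (V(D, R) = ((D*5)*4)*R = ((5*D)*4)*R = (20*D)*R = 20*D*R)
E(Q) = 20*Q**2 (E(Q) = 20*Q*Q = 20*Q**2)
(-198 + E(C(1, -5)))*336 = (-198 + 20*1**2)*336 = (-198 + 20*1)*336 = (-198 + 20)*336 = -178*336 = -59808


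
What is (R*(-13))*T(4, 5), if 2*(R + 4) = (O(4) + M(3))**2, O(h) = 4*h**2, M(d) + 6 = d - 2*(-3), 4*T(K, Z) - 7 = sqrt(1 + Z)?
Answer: -407771/8 - 58253*sqrt(6)/8 ≈ -68808.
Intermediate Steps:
T(K, Z) = 7/4 + sqrt(1 + Z)/4
M(d) = d (M(d) = -6 + (d - 2*(-3)) = -6 + (d + 6) = -6 + (6 + d) = d)
R = 4481/2 (R = -4 + (4*4**2 + 3)**2/2 = -4 + (4*16 + 3)**2/2 = -4 + (64 + 3)**2/2 = -4 + (1/2)*67**2 = -4 + (1/2)*4489 = -4 + 4489/2 = 4481/2 ≈ 2240.5)
(R*(-13))*T(4, 5) = ((4481/2)*(-13))*(7/4 + sqrt(1 + 5)/4) = -58253*(7/4 + sqrt(6)/4)/2 = -407771/8 - 58253*sqrt(6)/8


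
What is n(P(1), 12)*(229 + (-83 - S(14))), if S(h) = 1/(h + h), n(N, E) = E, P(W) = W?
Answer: 12261/7 ≈ 1751.6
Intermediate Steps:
S(h) = 1/(2*h)
n(P(1), 12)*(229 + (-83 - S(14))) = 12*(229 + (-83 - 1/(2*14))) = 12*(229 + (-83 - 1*1/28)) = 12*(229 + (-83 - 1/28)) = 12*(229 - 2325/28) = 12*(4087/28) = 12261/7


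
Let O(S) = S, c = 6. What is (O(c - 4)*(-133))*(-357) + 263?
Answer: 95225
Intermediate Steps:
(O(c - 4)*(-133))*(-357) + 263 = ((6 - 4)*(-133))*(-357) + 263 = (2*(-133))*(-357) + 263 = -266*(-357) + 263 = 94962 + 263 = 95225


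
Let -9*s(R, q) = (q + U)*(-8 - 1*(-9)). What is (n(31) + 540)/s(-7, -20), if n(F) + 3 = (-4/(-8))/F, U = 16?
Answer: 299655/248 ≈ 1208.3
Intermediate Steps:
s(R, q) = -16/9 - q/9 (s(R, q) = -(q + 16)*(-8 - 1*(-9))/9 = -(16 + q)*(-8 + 9)/9 = -(16 + q)/9 = -16/9 - q/9)
n(F) = -3 + 1/(2*F) (n(F) = -3 + (-4/(-8))/F = -3 + (-4*(-1/8))/F = -3 + 1/(2*F))
(n(31) + 540)/s(-7, -20) = ((-3 + (1/2)/31) + 540)/(-16/9 - 1/9*(-20)) = ((-3 + (1/2)*(1/31)) + 540)/(-16/9 + 20/9) = ((-3 + 1/62) + 540)/(4/9) = 9*(-185/62 + 540)/4 = (9/4)*(33295/62) = 299655/248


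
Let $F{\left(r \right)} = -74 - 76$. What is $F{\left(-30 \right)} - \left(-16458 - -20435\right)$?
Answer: $-4127$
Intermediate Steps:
$F{\left(r \right)} = -150$
$F{\left(-30 \right)} - \left(-16458 - -20435\right) = -150 - \left(-16458 - -20435\right) = -150 - \left(-16458 + 20435\right) = -150 - 3977 = -4127$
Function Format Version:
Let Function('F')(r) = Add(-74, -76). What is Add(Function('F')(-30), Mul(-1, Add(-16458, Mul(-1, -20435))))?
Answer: -4127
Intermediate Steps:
Function('F')(r) = -150
Add(Function('F')(-30), Mul(-1, Add(-16458, Mul(-1, -20435)))) = Add(-150, Mul(-1, Add(-16458, Mul(-1, -20435)))) = Add(-150, Mul(-1, Add(-16458, 20435))) = Add(-150, Mul(-1, 3977)) = Add(-150, -3977) = -4127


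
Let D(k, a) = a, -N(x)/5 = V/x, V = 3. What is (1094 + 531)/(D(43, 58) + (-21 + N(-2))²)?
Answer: 6500/961 ≈ 6.7638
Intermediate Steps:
N(x) = -15/x
(1094 + 531)/(D(43, 58) + (-21 + N(-2))²) = (1094 + 531)/(58 + (-21 - 15/(-2))²) = 1625/(58 + (-21 - 15*(-½))²) = 1625/(58 + (-21 + 15/2)²) = 1625/(58 + (-27/2)²) = 1625/(58 + 729/4) = 1625/(961/4) = 1625*(4/961) = 6500/961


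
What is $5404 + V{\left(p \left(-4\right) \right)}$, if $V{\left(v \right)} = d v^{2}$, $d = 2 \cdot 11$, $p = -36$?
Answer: $461596$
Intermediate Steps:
$d = 22$
$V{\left(v \right)} = 22 v^{2}$
$5404 + V{\left(p \left(-4\right) \right)} = 5404 + 22 \left(\left(-36\right) \left(-4\right)\right)^{2} = 5404 + 22 \cdot 144^{2} = 5404 + 22 \cdot 20736 = 5404 + 456192 = 461596$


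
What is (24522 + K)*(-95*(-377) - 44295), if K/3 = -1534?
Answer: -168921600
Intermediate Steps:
K = -4602 (K = 3*(-1534) = -4602)
(24522 + K)*(-95*(-377) - 44295) = (24522 - 4602)*(-95*(-377) - 44295) = 19920*(35815 - 44295) = 19920*(-8480) = -168921600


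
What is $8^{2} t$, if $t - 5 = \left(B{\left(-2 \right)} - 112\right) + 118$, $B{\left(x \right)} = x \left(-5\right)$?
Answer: $1344$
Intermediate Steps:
$B{\left(x \right)} = - 5 x$
$t = 21$ ($t = 5 + \left(\left(\left(-5\right) \left(-2\right) - 112\right) + 118\right) = 5 + \left(\left(10 - 112\right) + 118\right) = 5 + \left(-102 + 118\right) = 5 + 16 = 21$)
$8^{2} t = 8^{2} \cdot 21 = 64 \cdot 21 = 1344$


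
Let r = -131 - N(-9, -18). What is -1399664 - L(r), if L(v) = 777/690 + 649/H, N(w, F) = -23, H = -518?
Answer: -41688988463/29785 ≈ -1.3997e+6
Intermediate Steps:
r = -108 (r = -131 - 1*(-23) = -131 + 23 = -108)
L(v) = -3777/29785 (L(v) = 777/690 + 649/(-518) = 777*(1/690) + 649*(-1/518) = 259/230 - 649/518 = -3777/29785)
-1399664 - L(r) = -1399664 - 1*(-3777/29785) = -1399664 + 3777/29785 = -41688988463/29785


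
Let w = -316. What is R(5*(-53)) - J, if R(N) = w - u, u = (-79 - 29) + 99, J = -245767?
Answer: 245460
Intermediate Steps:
u = -9 (u = -108 + 99 = -9)
R(N) = -307 (R(N) = -316 - 1*(-9) = -316 + 9 = -307)
R(5*(-53)) - J = -307 - 1*(-245767) = -307 + 245767 = 245460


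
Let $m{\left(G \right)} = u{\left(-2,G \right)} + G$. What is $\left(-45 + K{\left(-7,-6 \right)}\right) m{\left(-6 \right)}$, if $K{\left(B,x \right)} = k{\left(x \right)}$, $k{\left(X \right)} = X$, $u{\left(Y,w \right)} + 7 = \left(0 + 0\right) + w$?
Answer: $969$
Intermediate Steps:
$u{\left(Y,w \right)} = -7 + w$ ($u{\left(Y,w \right)} = -7 + \left(\left(0 + 0\right) + w\right) = -7 + \left(0 + w\right) = -7 + w$)
$K{\left(B,x \right)} = x$
$m{\left(G \right)} = -7 + 2 G$ ($m{\left(G \right)} = \left(-7 + G\right) + G = -7 + 2 G$)
$\left(-45 + K{\left(-7,-6 \right)}\right) m{\left(-6 \right)} = \left(-45 - 6\right) \left(-7 + 2 \left(-6\right)\right) = - 51 \left(-7 - 12\right) = \left(-51\right) \left(-19\right) = 969$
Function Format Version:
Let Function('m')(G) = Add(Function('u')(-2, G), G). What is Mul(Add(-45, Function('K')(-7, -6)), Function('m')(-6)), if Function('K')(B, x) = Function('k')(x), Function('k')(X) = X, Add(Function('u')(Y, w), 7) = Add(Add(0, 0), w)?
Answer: 969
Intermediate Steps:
Function('u')(Y, w) = Add(-7, w) (Function('u')(Y, w) = Add(-7, Add(Add(0, 0), w)) = Add(-7, Add(0, w)) = Add(-7, w))
Function('K')(B, x) = x
Function('m')(G) = Add(-7, Mul(2, G)) (Function('m')(G) = Add(Add(-7, G), G) = Add(-7, Mul(2, G)))
Mul(Add(-45, Function('K')(-7, -6)), Function('m')(-6)) = Mul(Add(-45, -6), Add(-7, Mul(2, -6))) = Mul(-51, Add(-7, -12)) = Mul(-51, -19) = 969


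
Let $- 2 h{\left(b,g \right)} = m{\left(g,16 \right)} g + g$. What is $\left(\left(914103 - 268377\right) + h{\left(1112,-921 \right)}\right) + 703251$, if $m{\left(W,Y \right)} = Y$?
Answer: $\frac{2713611}{2} \approx 1.3568 \cdot 10^{6}$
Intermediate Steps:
$h{\left(b,g \right)} = - \frac{17 g}{2}$ ($h{\left(b,g \right)} = - \frac{16 g + g}{2} = - \frac{17 g}{2}$)
$\left(\left(914103 - 268377\right) + h{\left(1112,-921 \right)}\right) + 703251 = \left(\left(914103 - 268377\right) - - \frac{15657}{2}\right) + 703251 = \left(\left(914103 - 268377\right) + \frac{15657}{2}\right) + 703251 = \left(645726 + \frac{15657}{2}\right) + 703251 = \frac{1307109}{2} + 703251 = \frac{2713611}{2}$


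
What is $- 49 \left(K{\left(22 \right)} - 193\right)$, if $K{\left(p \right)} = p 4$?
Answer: $5145$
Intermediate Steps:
$K{\left(p \right)} = 4 p$
$- 49 \left(K{\left(22 \right)} - 193\right) = - 49 \left(4 \cdot 22 - 193\right) = - 49 \left(88 - 193\right) = \left(-49\right) \left(-105\right) = 5145$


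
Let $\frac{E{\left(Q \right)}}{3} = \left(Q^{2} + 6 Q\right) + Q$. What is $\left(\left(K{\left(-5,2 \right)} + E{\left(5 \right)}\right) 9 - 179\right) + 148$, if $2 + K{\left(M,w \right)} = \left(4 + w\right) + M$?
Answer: $1580$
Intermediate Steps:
$K{\left(M,w \right)} = 2 + M + w$ ($K{\left(M,w \right)} = -2 + \left(\left(4 + w\right) + M\right) = -2 + \left(4 + M + w\right) = 2 + M + w$)
$E{\left(Q \right)} = 3 Q^{2} + 21 Q$ ($E{\left(Q \right)} = 3 \left(\left(Q^{2} + 6 Q\right) + Q\right) = 3 \left(Q^{2} + 7 Q\right) = 3 Q^{2} + 21 Q$)
$\left(\left(K{\left(-5,2 \right)} + E{\left(5 \right)}\right) 9 - 179\right) + 148 = \left(\left(\left(2 - 5 + 2\right) + 3 \cdot 5 \left(7 + 5\right)\right) 9 - 179\right) + 148 = \left(\left(-1 + 3 \cdot 5 \cdot 12\right) 9 - 179\right) + 148 = \left(\left(-1 + 180\right) 9 - 179\right) + 148 = \left(179 \cdot 9 - 179\right) + 148 = \left(1611 - 179\right) + 148 = 1432 + 148 = 1580$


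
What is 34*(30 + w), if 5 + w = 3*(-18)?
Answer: -986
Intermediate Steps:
w = -59 (w = -5 + 3*(-18) = -5 - 54 = -59)
34*(30 + w) = 34*(30 - 59) = 34*(-29) = -986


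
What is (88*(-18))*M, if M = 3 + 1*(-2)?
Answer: -1584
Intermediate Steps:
M = 1 (M = 3 - 2 = 1)
(88*(-18))*M = (88*(-18))*1 = -1584*1 = -1584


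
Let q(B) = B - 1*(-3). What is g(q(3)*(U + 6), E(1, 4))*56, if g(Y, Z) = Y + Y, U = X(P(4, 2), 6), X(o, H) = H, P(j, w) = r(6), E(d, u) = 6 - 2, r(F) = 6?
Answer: 8064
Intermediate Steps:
E(d, u) = 4
P(j, w) = 6
U = 6
q(B) = 3 + B (q(B) = B + 3 = 3 + B)
g(Y, Z) = 2*Y
g(q(3)*(U + 6), E(1, 4))*56 = (2*((3 + 3)*(6 + 6)))*56 = (2*(6*12))*56 = (2*72)*56 = 144*56 = 8064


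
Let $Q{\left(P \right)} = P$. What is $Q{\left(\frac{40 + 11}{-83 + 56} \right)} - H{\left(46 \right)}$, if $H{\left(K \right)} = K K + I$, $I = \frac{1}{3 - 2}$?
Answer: $- \frac{19070}{9} \approx -2118.9$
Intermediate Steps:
$I = 1$ ($I = 1^{-1} = 1$)
$H{\left(K \right)} = 1 + K^{2}$ ($H{\left(K \right)} = K K + 1 = K^{2} + 1 = 1 + K^{2}$)
$Q{\left(\frac{40 + 11}{-83 + 56} \right)} - H{\left(46 \right)} = \frac{40 + 11}{-83 + 56} - \left(1 + 46^{2}\right) = \frac{51}{-27} - \left(1 + 2116\right) = 51 \left(- \frac{1}{27}\right) - 2117 = - \frac{17}{9} - 2117 = - \frac{19070}{9}$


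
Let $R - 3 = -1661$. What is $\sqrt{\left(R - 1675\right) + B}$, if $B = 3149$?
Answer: $2 i \sqrt{46} \approx 13.565 i$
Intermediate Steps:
$R = -1658$ ($R = 3 - 1661 = -1658$)
$\sqrt{\left(R - 1675\right) + B} = \sqrt{\left(-1658 - 1675\right) + 3149} = \sqrt{-3333 + 3149} = \sqrt{-184} = 2 i \sqrt{46}$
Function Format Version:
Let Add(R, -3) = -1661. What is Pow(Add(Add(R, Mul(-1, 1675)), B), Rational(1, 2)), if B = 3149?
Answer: Mul(2, I, Pow(46, Rational(1, 2))) ≈ Mul(13.565, I)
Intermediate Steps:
R = -1658 (R = Add(3, -1661) = -1658)
Pow(Add(Add(R, Mul(-1, 1675)), B), Rational(1, 2)) = Pow(Add(Add(-1658, Mul(-1, 1675)), 3149), Rational(1, 2)) = Pow(Add(Add(-1658, -1675), 3149), Rational(1, 2)) = Pow(Add(-3333, 3149), Rational(1, 2)) = Pow(-184, Rational(1, 2)) = Mul(2, I, Pow(46, Rational(1, 2)))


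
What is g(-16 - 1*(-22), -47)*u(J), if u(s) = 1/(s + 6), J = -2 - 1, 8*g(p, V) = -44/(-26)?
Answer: 11/156 ≈ 0.070513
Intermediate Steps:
g(p, V) = 11/52 (g(p, V) = (-44/(-26))/8 = (-44*(-1/26))/8 = (⅛)*(22/13) = 11/52)
J = -3
u(s) = 1/(6 + s)
g(-16 - 1*(-22), -47)*u(J) = 11/(52*(6 - 3)) = (11/52)/3 = (11/52)*(⅓) = 11/156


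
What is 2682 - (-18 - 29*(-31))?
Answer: 1801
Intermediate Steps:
2682 - (-18 - 29*(-31)) = 2682 - (-18 + 899) = 2682 - 1*881 = 2682 - 881 = 1801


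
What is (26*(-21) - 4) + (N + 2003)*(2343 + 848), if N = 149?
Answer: 6866482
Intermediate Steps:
(26*(-21) - 4) + (N + 2003)*(2343 + 848) = (26*(-21) - 4) + (149 + 2003)*(2343 + 848) = (-546 - 4) + 2152*3191 = -550 + 6867032 = 6866482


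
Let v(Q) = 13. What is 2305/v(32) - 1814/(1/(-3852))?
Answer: 90840169/13 ≈ 6.9877e+6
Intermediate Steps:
2305/v(32) - 1814/(1/(-3852)) = 2305/13 - 1814/(1/(-3852)) = 2305*(1/13) - 1814/(-1/3852) = 2305/13 - 1814*(-3852) = 2305/13 + 6987528 = 90840169/13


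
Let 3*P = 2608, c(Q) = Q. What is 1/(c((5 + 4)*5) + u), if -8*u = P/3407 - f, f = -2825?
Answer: -81768/25197373 ≈ -0.0032451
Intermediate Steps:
P = 2608/3 (P = (⅓)*2608 = 2608/3 ≈ 869.33)
u = -28876933/81768 (u = -((2608/3)/3407 - 1*(-2825))/8 = -((2608/3)*(1/3407) + 2825)/8 = -(2608/10221 + 2825)/8 = -⅛*28876933/10221 = -28876933/81768 ≈ -353.16)
1/(c((5 + 4)*5) + u) = 1/((5 + 4)*5 - 28876933/81768) = 1/(9*5 - 28876933/81768) = 1/(45 - 28876933/81768) = 1/(-25197373/81768) = -81768/25197373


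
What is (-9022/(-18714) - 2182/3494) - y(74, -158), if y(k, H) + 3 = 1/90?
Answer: 1395919117/490400370 ≈ 2.8465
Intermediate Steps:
y(k, H) = -269/90 (y(k, H) = -3 + 1/90 = -269/90)
(-9022/(-18714) - 2182/3494) - y(74, -158) = (-9022/(-18714) - 2182/3494) - 1*(-269/90) = (-9022*(-1/18714) - 2182*1/3494) + 269/90 = (4511/9357 - 1091/1747) + 269/90 = -2327770/16346679 + 269/90 = 1395919117/490400370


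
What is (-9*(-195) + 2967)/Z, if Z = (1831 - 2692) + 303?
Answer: -787/93 ≈ -8.4624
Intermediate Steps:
Z = -558 (Z = -861 + 303 = -558)
(-9*(-195) + 2967)/Z = (-9*(-195) + 2967)/(-558) = (1755 + 2967)*(-1/558) = 4722*(-1/558) = -787/93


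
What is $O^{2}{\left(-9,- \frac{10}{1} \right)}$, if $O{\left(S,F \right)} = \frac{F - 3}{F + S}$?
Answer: $\frac{169}{361} \approx 0.46814$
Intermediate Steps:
$O{\left(S,F \right)} = \frac{-3 + F}{F + S}$
$O^{2}{\left(-9,- \frac{10}{1} \right)} = \left(\frac{-3 - \frac{10}{1}}{- \frac{10}{1} - 9}\right)^{2} = \left(\frac{-3 - 10}{\left(-10\right) 1 - 9}\right)^{2} = \left(\frac{-3 - 10}{-10 - 9}\right)^{2} = \left(\frac{1}{-19} \left(-13\right)\right)^{2} = \left(\left(- \frac{1}{19}\right) \left(-13\right)\right)^{2} = \left(\frac{13}{19}\right)^{2} = \frac{169}{361}$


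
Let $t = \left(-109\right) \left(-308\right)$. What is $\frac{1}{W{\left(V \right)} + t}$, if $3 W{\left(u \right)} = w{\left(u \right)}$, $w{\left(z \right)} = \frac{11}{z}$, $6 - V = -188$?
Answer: $\frac{582}{19538915} \approx 2.9787 \cdot 10^{-5}$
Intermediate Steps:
$V = 194$ ($V = 6 - -188 = 6 + 188 = 194$)
$t = 33572$
$W{\left(u \right)} = \frac{11}{3 u}$ ($W{\left(u \right)} = \frac{11 \frac{1}{u}}{3} = \frac{11}{3 u}$)
$\frac{1}{W{\left(V \right)} + t} = \frac{1}{\frac{11}{3 \cdot 194} + 33572} = \frac{1}{\frac{11}{3} \cdot \frac{1}{194} + 33572} = \frac{1}{\frac{11}{582} + 33572} = \frac{1}{\frac{19538915}{582}} = \frac{582}{19538915}$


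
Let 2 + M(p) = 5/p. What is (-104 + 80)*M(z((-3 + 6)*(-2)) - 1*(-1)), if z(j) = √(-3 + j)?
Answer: 36 + 36*I ≈ 36.0 + 36.0*I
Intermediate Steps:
M(p) = -2 + 5/p
(-104 + 80)*M(z((-3 + 6)*(-2)) - 1*(-1)) = (-104 + 80)*(-2 + 5/(√(-3 + (-3 + 6)*(-2)) - 1*(-1))) = -24*(-2 + 5/(√(-3 + 3*(-2)) + 1)) = -24*(-2 + 5/(√(-3 - 6) + 1)) = -24*(-2 + 5/(√(-9) + 1)) = -24*(-2 + 5/(3*I + 1)) = -24*(-2 + 5/(1 + 3*I)) = -24*(-2 + 5*((1 - 3*I)/10)) = -24*(-2 + (1 - 3*I)/2) = 48 - 12*(1 - 3*I)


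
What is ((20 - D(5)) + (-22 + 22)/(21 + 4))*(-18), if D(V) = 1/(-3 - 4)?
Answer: -2538/7 ≈ -362.57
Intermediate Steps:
D(V) = -⅐ (D(V) = 1/(-7) = -⅐)
((20 - D(5)) + (-22 + 22)/(21 + 4))*(-18) = ((20 - 1*(-⅐)) + (-22 + 22)/(21 + 4))*(-18) = ((20 + ⅐) + 0/25)*(-18) = (141/7 + 0*(1/25))*(-18) = (141/7 + 0)*(-18) = (141/7)*(-18) = -2538/7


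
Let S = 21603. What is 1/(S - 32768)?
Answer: -1/11165 ≈ -8.9566e-5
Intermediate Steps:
1/(S - 32768) = 1/(21603 - 32768) = 1/(-11165) = -1/11165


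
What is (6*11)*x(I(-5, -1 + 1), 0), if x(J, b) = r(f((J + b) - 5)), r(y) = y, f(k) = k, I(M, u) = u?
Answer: -330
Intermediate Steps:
x(J, b) = -5 + J + b (x(J, b) = (J + b) - 5 = -5 + J + b)
(6*11)*x(I(-5, -1 + 1), 0) = (6*11)*(-5 + (-1 + 1) + 0) = 66*(-5 + 0 + 0) = 66*(-5) = -330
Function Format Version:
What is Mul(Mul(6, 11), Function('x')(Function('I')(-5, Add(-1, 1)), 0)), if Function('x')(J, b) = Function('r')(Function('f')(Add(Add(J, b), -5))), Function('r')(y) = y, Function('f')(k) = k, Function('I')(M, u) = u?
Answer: -330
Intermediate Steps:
Function('x')(J, b) = Add(-5, J, b) (Function('x')(J, b) = Add(Add(J, b), -5) = Add(-5, J, b))
Mul(Mul(6, 11), Function('x')(Function('I')(-5, Add(-1, 1)), 0)) = Mul(Mul(6, 11), Add(-5, Add(-1, 1), 0)) = Mul(66, Add(-5, 0, 0)) = Mul(66, -5) = -330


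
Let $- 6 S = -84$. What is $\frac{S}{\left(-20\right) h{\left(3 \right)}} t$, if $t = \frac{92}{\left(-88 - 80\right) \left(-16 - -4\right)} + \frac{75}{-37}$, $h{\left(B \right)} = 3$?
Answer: $\frac{36949}{79920} \approx 0.46232$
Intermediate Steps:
$S = 14$ ($S = \left(- \frac{1}{6}\right) \left(-84\right) = 14$)
$t = - \frac{36949}{18648}$ ($t = \frac{92}{\left(-168\right) \left(-16 + 4\right)} + 75 \left(- \frac{1}{37}\right) = \frac{92}{\left(-168\right) \left(-12\right)} - \frac{75}{37} = \frac{92}{2016} - \frac{75}{37} = 92 \cdot \frac{1}{2016} - \frac{75}{37} = \frac{23}{504} - \frac{75}{37} = - \frac{36949}{18648} \approx -1.9814$)
$\frac{S}{\left(-20\right) h{\left(3 \right)}} t = \frac{14}{\left(-20\right) 3} \left(- \frac{36949}{18648}\right) = \frac{14}{-60} \left(- \frac{36949}{18648}\right) = 14 \left(- \frac{1}{60}\right) \left(- \frac{36949}{18648}\right) = \left(- \frac{7}{30}\right) \left(- \frac{36949}{18648}\right) = \frac{36949}{79920}$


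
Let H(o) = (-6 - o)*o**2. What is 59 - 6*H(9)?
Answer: 7349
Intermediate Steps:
H(o) = o**2*(-6 - o)
59 - 6*H(9) = 59 - 6*9**2*(-6 - 1*9) = 59 - 486*(-6 - 9) = 59 - 486*(-15) = 59 - 6*(-1215) = 59 + 7290 = 7349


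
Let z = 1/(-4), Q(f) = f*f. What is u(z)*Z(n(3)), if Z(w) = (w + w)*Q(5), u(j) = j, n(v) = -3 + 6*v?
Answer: -375/2 ≈ -187.50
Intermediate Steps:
Q(f) = f²
z = -¼ ≈ -0.25000
Z(w) = 50*w (Z(w) = (w + w)*5² = (2*w)*25 = 50*w)
u(z)*Z(n(3)) = -25*(-3 + 6*3)/2 = -25*(-3 + 18)/2 = -25*15/2 = -¼*750 = -375/2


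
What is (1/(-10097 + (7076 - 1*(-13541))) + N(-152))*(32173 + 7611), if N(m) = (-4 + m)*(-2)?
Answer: 16322584493/1315 ≈ 1.2413e+7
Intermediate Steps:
N(m) = 8 - 2*m
(1/(-10097 + (7076 - 1*(-13541))) + N(-152))*(32173 + 7611) = (1/(-10097 + (7076 - 1*(-13541))) + (8 - 2*(-152)))*(32173 + 7611) = (1/(-10097 + (7076 + 13541)) + (8 + 304))*39784 = (1/(-10097 + 20617) + 312)*39784 = (1/10520 + 312)*39784 = (3282241/10520)*39784 = 16322584493/1315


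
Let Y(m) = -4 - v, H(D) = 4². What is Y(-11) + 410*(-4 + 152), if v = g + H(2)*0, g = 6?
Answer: 60670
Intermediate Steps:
H(D) = 16
v = 6 (v = 6 + 16*0 = 6 + 0 = 6)
Y(m) = -10 (Y(m) = -4 - 1*6 = -4 - 6 = -10)
Y(-11) + 410*(-4 + 152) = -10 + 410*(-4 + 152) = -10 + 410*148 = -10 + 60680 = 60670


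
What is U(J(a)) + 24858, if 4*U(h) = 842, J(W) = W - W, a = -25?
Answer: 50137/2 ≈ 25069.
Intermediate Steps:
J(W) = 0
U(h) = 421/2 (U(h) = (¼)*842 = 421/2)
U(J(a)) + 24858 = 421/2 + 24858 = 50137/2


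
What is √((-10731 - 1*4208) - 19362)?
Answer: I*√34301 ≈ 185.21*I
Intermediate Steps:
√((-10731 - 1*4208) - 19362) = √((-10731 - 4208) - 19362) = √(-14939 - 19362) = √(-34301) = I*√34301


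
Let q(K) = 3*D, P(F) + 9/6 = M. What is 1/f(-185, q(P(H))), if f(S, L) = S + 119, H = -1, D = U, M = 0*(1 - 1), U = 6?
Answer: -1/66 ≈ -0.015152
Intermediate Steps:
M = 0 (M = 0*0 = 0)
D = 6
P(F) = -3/2 (P(F) = -3/2 + 0 = -3/2)
q(K) = 18 (q(K) = 3*6 = 18)
f(S, L) = 119 + S
1/f(-185, q(P(H))) = 1/(119 - 185) = 1/(-66) = -1/66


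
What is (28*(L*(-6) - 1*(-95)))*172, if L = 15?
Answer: 24080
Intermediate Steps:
(28*(L*(-6) - 1*(-95)))*172 = (28*(15*(-6) - 1*(-95)))*172 = (28*(-90 + 95))*172 = (28*5)*172 = 140*172 = 24080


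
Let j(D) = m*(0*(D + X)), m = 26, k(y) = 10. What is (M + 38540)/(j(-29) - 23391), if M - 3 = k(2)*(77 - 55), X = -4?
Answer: -4307/2599 ≈ -1.6572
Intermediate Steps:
j(D) = 0 (j(D) = 26*(0*(D - 4)) = 26*(0*(-4 + D)) = 26*0 = 0)
M = 223 (M = 3 + 10*(77 - 55) = 3 + 10*22 = 3 + 220 = 223)
(M + 38540)/(j(-29) - 23391) = (223 + 38540)/(0 - 23391) = 38763/(-23391) = 38763*(-1/23391) = -4307/2599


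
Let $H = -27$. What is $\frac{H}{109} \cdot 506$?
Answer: $- \frac{13662}{109} \approx -125.34$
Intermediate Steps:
$\frac{H}{109} \cdot 506 = - \frac{27}{109} \cdot 506 = \left(-27\right) \frac{1}{109} \cdot 506 = \left(- \frac{27}{109}\right) 506 = - \frac{13662}{109}$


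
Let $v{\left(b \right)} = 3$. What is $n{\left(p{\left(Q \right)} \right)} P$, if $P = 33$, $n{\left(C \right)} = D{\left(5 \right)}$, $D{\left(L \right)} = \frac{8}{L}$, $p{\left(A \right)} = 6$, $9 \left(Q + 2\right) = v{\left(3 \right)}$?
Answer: $\frac{264}{5} \approx 52.8$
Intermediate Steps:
$Q = - \frac{5}{3}$ ($Q = -2 + \frac{1}{9} \cdot 3 = -2 + \frac{1}{3} = - \frac{5}{3} \approx -1.6667$)
$n{\left(C \right)} = \frac{8}{5}$
$n{\left(p{\left(Q \right)} \right)} P = \frac{8}{5} \cdot 33 = \frac{264}{5}$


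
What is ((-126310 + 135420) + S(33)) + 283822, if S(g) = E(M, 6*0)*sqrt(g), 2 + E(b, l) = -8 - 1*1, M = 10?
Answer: 292932 - 11*sqrt(33) ≈ 2.9287e+5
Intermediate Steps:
E(b, l) = -11 (E(b, l) = -2 + (-8 - 1*1) = -2 + (-8 - 1) = -2 - 9 = -11)
S(g) = -11*sqrt(g)
((-126310 + 135420) + S(33)) + 283822 = ((-126310 + 135420) - 11*sqrt(33)) + 283822 = (9110 - 11*sqrt(33)) + 283822 = 292932 - 11*sqrt(33)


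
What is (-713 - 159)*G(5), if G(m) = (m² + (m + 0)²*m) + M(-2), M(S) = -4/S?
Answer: -132544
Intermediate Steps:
G(m) = 2 + m² + m³ (G(m) = (m² + (m + 0)²*m) - 4/(-2) = (m² + m²*m) - 4*(-½) = (m² + m³) + 2 = 2 + m² + m³)
(-713 - 159)*G(5) = (-713 - 159)*(2 + 5² + 5³) = -872*(2 + 25 + 125) = -872*152 = -132544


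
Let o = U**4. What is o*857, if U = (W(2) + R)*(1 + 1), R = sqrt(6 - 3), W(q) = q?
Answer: 1330064 + 767872*sqrt(3) ≈ 2.6601e+6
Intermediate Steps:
R = sqrt(3) ≈ 1.7320
U = 4 + 2*sqrt(3) (U = (2 + sqrt(3))*(1 + 1) = (2 + sqrt(3))*2 = 4 + 2*sqrt(3) ≈ 7.4641)
o = (4 + 2*sqrt(3))**4 ≈ 3103.9
o*857 = (1552 + 896*sqrt(3))*857 = 1330064 + 767872*sqrt(3)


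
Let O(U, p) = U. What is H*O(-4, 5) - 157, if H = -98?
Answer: 235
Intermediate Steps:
H*O(-4, 5) - 157 = -98*(-4) - 157 = 392 - 157 = 235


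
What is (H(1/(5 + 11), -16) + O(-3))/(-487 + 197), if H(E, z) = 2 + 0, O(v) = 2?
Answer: -2/145 ≈ -0.013793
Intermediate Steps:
H(E, z) = 2
(H(1/(5 + 11), -16) + O(-3))/(-487 + 197) = (2 + 2)/(-487 + 197) = 4/(-290) = 4*(-1/290) = -2/145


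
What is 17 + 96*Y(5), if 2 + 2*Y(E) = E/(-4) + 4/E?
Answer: -503/5 ≈ -100.60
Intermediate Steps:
Y(E) = -1 + 2/E - E/8 (Y(E) = -1 + (E/(-4) + 4/E)/2 = -1 + (E*(-1/4) + 4/E)/2 = -1 + (-E/4 + 4/E)/2 = -1 + (4/E - E/4)/2 = -1 + (2/E - E/8) = -1 + 2/E - E/8)
17 + 96*Y(5) = 17 + 96*(-1 + 2/5 - 1/8*5) = 17 + 96*(-1 + 2*(1/5) - 5/8) = 17 + 96*(-1 + 2/5 - 5/8) = 17 + 96*(-49/40) = 17 - 588/5 = -503/5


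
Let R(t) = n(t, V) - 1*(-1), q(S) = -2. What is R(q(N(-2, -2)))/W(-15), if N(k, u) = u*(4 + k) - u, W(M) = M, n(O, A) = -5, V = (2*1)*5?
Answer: 4/15 ≈ 0.26667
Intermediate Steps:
V = 10 (V = 2*5 = 10)
N(k, u) = -u + u*(4 + k)
R(t) = -4 (R(t) = -5 - 1*(-1) = -5 + 1 = -4)
R(q(N(-2, -2)))/W(-15) = -4/(-15) = -4*(-1/15) = 4/15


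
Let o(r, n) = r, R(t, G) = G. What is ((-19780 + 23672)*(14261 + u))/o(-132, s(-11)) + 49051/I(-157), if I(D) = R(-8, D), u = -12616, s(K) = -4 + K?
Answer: -252910528/5181 ≈ -48815.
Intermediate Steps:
I(D) = D
((-19780 + 23672)*(14261 + u))/o(-132, s(-11)) + 49051/I(-157) = ((-19780 + 23672)*(14261 - 12616))/(-132) + 49051/(-157) = (3892*1645)*(-1/132) + 49051*(-1/157) = 6402340*(-1/132) - 49051/157 = -1600585/33 - 49051/157 = -252910528/5181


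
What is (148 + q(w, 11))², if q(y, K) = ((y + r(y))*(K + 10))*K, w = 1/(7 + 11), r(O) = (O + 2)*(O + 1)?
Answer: 5112393001/11664 ≈ 4.3831e+5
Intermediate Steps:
r(O) = (1 + O)*(2 + O) (r(O) = (2 + O)*(1 + O) = (1 + O)*(2 + O))
w = 1/18 ≈ 0.055556
q(y, K) = K*(10 + K)*(2 + y² + 4*y) (q(y, K) = ((y + (2 + y² + 3*y))*(K + 10))*K = ((2 + y² + 4*y)*(10 + K))*K = ((10 + K)*(2 + y² + 4*y))*K = K*(10 + K)*(2 + y² + 4*y))
(148 + q(w, 11))² = (148 + 11*(20 + 10*(1/18)² + 40*(1/18) + 11*(1/18) + 11*(2 + (1/18)² + 3*(1/18))))² = (148 + 11*(20 + 10*(1/324) + 20/9 + 11/18 + 11*(2 + 1/324 + ⅙)))² = (148 + 11*(20 + 5/162 + 20/9 + 11/18 + 11*(703/324)))² = (148 + 11*(20 + 5/162 + 20/9 + 11/18 + 7733/324))² = (148 + 11*(5047/108))² = (148 + 55517/108)² = (71501/108)² = 5112393001/11664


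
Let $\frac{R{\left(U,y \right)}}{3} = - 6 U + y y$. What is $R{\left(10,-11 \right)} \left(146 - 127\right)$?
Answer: $3477$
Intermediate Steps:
$R{\left(U,y \right)} = - 18 U + 3 y^{2}$ ($R{\left(U,y \right)} = 3 \left(- 6 U + y y\right) = 3 \left(- 6 U + y^{2}\right) = 3 \left(y^{2} - 6 U\right) = - 18 U + 3 y^{2}$)
$R{\left(10,-11 \right)} \left(146 - 127\right) = \left(\left(-18\right) 10 + 3 \left(-11\right)^{2}\right) \left(146 - 127\right) = \left(-180 + 3 \cdot 121\right) 19 = \left(-180 + 363\right) 19 = 183 \cdot 19 = 3477$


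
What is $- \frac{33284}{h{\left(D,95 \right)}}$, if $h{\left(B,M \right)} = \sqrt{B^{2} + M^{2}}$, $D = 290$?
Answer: $- \frac{33284 \sqrt{149}}{3725} \approx -109.07$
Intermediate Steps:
$- \frac{33284}{h{\left(D,95 \right)}} = - \frac{33284}{\sqrt{290^{2} + 95^{2}}} = - \frac{33284}{\sqrt{84100 + 9025}} = - \frac{33284}{\sqrt{93125}} = - \frac{33284}{25 \sqrt{149}} = - 33284 \frac{\sqrt{149}}{3725} = - \frac{33284 \sqrt{149}}{3725}$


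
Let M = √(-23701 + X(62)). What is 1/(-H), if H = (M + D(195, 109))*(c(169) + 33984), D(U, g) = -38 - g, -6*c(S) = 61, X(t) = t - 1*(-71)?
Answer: 294/3069671737 + 8*I*√1473/3069671737 ≈ 9.5776e-8 + 1.0002e-7*I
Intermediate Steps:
X(t) = 71 + t (X(t) = t + 71 = 71 + t)
c(S) = -61/6 (c(S) = -⅙*61 = -61/6)
M = 4*I*√1473 (M = √(-23701 + (71 + 62)) = √(-23701 + 133) = √(-23568) = 4*I*√1473 ≈ 153.52*I)
H = -9988307/2 + 407686*I*√1473/3 (H = (4*I*√1473 + (-38 - 1*109))*(-61/6 + 33984) = (4*I*√1473 + (-38 - 109))*(203843/6) = (4*I*√1473 - 147)*(203843/6) = (-147 + 4*I*√1473)*(203843/6) = -9988307/2 + 407686*I*√1473/3 ≈ -4.9942e+6 + 5.2156e+6*I)
1/(-H) = 1/(-(-9988307/2 + 407686*I*√1473/3)) = 1/(9988307/2 - 407686*I*√1473/3)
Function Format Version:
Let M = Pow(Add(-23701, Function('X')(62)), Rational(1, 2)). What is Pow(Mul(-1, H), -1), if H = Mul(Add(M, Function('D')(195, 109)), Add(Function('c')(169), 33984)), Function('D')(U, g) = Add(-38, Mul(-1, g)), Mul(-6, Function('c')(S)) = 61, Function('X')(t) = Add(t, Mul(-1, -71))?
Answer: Add(Rational(294, 3069671737), Mul(Rational(8, 3069671737), I, Pow(1473, Rational(1, 2)))) ≈ Add(9.5776e-8, Mul(1.0002e-7, I))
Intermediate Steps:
Function('X')(t) = Add(71, t) (Function('X')(t) = Add(t, 71) = Add(71, t))
Function('c')(S) = Rational(-61, 6) (Function('c')(S) = Mul(Rational(-1, 6), 61) = Rational(-61, 6))
M = Mul(4, I, Pow(1473, Rational(1, 2))) (M = Pow(Add(-23701, Add(71, 62)), Rational(1, 2)) = Pow(Add(-23701, 133), Rational(1, 2)) = Pow(-23568, Rational(1, 2)) = Mul(4, I, Pow(1473, Rational(1, 2))) ≈ Mul(153.52, I))
H = Add(Rational(-9988307, 2), Mul(Rational(407686, 3), I, Pow(1473, Rational(1, 2)))) (H = Mul(Add(Mul(4, I, Pow(1473, Rational(1, 2))), Add(-38, Mul(-1, 109))), Add(Rational(-61, 6), 33984)) = Mul(Add(Mul(4, I, Pow(1473, Rational(1, 2))), Add(-38, -109)), Rational(203843, 6)) = Mul(Add(Mul(4, I, Pow(1473, Rational(1, 2))), -147), Rational(203843, 6)) = Mul(Add(-147, Mul(4, I, Pow(1473, Rational(1, 2)))), Rational(203843, 6)) = Add(Rational(-9988307, 2), Mul(Rational(407686, 3), I, Pow(1473, Rational(1, 2)))) ≈ Add(-4.9942e+6, Mul(5.2156e+6, I)))
Pow(Mul(-1, H), -1) = Pow(Mul(-1, Add(Rational(-9988307, 2), Mul(Rational(407686, 3), I, Pow(1473, Rational(1, 2))))), -1) = Pow(Add(Rational(9988307, 2), Mul(Rational(-407686, 3), I, Pow(1473, Rational(1, 2)))), -1)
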